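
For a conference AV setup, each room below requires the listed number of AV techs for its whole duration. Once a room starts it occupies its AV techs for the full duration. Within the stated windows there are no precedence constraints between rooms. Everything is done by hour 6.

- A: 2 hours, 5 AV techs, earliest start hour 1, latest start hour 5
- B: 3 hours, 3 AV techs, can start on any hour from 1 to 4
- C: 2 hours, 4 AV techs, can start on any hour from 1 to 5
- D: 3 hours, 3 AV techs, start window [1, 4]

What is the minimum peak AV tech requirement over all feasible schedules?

Early-start (A@1, B@1, C@1, D@1) gives peak 15: h1:15  h2:15  h3:6  h4:0  h5:0  h6:0.
Shift C→3, D→4.
Schedule A@1, B@1, C@3, D@4: h1:8  h2:8  h3:7  h4:7  h5:3  h6:3 — peak 8.

8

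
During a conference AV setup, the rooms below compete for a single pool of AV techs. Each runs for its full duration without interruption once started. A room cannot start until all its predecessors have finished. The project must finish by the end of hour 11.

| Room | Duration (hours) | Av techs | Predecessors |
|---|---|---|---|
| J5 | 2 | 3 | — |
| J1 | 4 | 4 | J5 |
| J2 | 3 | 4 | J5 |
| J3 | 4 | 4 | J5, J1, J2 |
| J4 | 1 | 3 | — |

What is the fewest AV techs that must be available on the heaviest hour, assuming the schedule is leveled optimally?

Schedule J5@1, J1@3, J2@3, J3@7, J4@1: h1:6  h2:3  h3:8  h4:8  h5:8  h6:4  h7:4  h8:4  h9:4  h10:4  h11:0 — peak 8.

8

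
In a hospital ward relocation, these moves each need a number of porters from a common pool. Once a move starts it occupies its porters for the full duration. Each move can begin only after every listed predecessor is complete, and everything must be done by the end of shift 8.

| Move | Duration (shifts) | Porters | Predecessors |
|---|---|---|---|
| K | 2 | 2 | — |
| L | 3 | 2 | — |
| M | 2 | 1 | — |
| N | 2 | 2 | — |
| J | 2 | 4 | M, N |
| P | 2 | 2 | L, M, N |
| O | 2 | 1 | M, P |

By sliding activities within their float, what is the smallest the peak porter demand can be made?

Early-start (K@1, L@1, M@1, N@1, J@3, P@4, O@6) gives peak 7: s1:7  s2:7  s3:6  s4:6  s5:2  s6:1  s7:1  s8:0.
Shift N→3, J→7, P→5, O→7.
Schedule K@1, L@1, M@1, N@3, J@7, P@5, O@7: s1:5  s2:5  s3:4  s4:2  s5:2  s6:2  s7:5  s8:5 — peak 5.

5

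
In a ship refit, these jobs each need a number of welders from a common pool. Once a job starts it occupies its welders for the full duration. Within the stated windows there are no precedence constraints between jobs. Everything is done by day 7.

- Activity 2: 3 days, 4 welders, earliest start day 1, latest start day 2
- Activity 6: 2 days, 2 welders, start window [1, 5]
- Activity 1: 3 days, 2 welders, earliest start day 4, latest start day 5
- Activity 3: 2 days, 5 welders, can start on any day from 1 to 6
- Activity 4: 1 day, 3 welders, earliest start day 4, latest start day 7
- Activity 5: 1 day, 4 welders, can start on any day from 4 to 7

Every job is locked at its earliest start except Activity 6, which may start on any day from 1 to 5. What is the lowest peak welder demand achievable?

9

Activity 6@1: d1:11  d2:11  d3:4  d4:9  d5:2  d6:2  d7:0 → peak 11
Activity 6@2: d1:9  d2:11  d3:6  d4:9  d5:2  d6:2  d7:0 → peak 11
Activity 6@3: d1:9  d2:9  d3:6  d4:11  d5:2  d6:2  d7:0 → peak 11
Activity 6@4: d1:9  d2:9  d3:4  d4:11  d5:4  d6:2  d7:0 → peak 11
Activity 6@5: d1:9  d2:9  d3:4  d4:9  d5:4  d6:4  d7:0 → peak 9
Best is Activity 6@5, peak 9.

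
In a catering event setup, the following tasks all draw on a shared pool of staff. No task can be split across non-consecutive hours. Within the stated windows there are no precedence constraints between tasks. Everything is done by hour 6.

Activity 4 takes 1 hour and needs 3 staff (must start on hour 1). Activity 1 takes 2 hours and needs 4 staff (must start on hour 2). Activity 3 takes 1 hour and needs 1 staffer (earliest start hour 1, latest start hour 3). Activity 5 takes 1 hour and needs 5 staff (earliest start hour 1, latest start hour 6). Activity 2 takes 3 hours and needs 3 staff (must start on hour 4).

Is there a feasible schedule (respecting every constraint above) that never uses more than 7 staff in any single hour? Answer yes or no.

no

The minimum achievable peak is 8; 7 < 8, so no feasible schedule stays within the cap.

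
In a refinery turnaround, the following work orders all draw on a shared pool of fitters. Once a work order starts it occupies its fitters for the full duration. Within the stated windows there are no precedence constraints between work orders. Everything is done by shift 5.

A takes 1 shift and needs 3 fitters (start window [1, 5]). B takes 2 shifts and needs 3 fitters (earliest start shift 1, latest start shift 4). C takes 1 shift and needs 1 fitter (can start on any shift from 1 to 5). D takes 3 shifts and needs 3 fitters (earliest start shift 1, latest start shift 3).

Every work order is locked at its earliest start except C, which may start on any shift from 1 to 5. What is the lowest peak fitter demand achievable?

9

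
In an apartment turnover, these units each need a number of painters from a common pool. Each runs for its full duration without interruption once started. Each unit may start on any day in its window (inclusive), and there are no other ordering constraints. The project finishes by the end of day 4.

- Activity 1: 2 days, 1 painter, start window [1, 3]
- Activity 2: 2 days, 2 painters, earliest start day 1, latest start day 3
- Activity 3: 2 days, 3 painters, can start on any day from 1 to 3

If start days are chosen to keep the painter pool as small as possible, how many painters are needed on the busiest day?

3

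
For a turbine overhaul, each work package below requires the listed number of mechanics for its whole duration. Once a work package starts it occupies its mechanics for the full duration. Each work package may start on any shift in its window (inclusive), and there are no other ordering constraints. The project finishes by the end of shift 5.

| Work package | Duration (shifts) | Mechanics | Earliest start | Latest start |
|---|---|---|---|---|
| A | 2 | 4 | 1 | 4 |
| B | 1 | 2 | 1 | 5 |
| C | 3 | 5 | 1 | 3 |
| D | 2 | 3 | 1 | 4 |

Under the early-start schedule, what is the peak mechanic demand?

14

Early-start schedule: A@1, B@1, C@1, D@1.
Load per shift: shift 1: 14, shift 2: 12, shift 3: 5, shift 4: 0, shift 5: 0.
Peak is 14.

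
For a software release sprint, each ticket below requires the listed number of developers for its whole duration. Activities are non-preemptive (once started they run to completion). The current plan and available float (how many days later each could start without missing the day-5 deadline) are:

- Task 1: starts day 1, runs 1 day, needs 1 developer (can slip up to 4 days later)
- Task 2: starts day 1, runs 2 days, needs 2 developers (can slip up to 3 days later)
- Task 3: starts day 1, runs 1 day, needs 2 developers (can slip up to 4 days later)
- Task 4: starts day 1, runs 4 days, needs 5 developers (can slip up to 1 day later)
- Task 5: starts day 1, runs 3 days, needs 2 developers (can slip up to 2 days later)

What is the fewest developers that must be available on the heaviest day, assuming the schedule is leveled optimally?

7

Early-start (Task 1@1, Task 2@1, Task 3@1, Task 4@1, Task 5@1) gives peak 12: d1:12  d2:9  d3:7  d4:5  d5:0.
Shift Task 4→2, Task 5→3.
Schedule Task 1@1, Task 2@1, Task 3@1, Task 4@2, Task 5@3: d1:5  d2:7  d3:7  d4:7  d5:7 — peak 7.
Total developer-days = 33 over 5 days ⇒ peak ≥ ⌈33/5⌉ = 7, so 7 is optimal.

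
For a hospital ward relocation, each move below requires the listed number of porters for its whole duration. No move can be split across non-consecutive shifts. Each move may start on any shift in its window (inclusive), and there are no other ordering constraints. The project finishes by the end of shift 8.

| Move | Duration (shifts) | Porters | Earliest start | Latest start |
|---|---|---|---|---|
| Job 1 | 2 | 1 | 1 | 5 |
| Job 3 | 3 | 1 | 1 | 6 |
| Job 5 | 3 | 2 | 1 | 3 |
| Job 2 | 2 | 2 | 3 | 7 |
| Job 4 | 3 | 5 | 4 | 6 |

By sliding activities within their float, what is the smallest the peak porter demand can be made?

5

Early-start (Job 1@1, Job 3@1, Job 5@1, Job 2@3, Job 4@4) gives peak 7: s1:4  s2:4  s3:5  s4:7  s5:5  s6:5  s7:0  s8:0.
Shift Job 4→5.
Schedule Job 1@1, Job 3@1, Job 5@1, Job 2@3, Job 4@5: s1:4  s2:4  s3:5  s4:2  s5:5  s6:5  s7:5  s8:0 — peak 5.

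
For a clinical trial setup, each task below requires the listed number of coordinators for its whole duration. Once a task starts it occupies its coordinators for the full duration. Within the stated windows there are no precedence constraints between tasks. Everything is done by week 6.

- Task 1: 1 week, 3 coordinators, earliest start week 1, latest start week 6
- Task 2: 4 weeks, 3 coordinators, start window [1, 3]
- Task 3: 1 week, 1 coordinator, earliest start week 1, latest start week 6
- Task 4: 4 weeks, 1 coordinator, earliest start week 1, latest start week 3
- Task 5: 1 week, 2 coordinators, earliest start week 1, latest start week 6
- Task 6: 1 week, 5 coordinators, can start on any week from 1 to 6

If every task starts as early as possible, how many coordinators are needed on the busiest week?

15

Early-start schedule: Task 1@1, Task 2@1, Task 3@1, Task 4@1, Task 5@1, Task 6@1.
Load per week: week 1: 15, week 2: 4, week 3: 4, week 4: 4, week 5: 0, week 6: 0.
Peak is 15.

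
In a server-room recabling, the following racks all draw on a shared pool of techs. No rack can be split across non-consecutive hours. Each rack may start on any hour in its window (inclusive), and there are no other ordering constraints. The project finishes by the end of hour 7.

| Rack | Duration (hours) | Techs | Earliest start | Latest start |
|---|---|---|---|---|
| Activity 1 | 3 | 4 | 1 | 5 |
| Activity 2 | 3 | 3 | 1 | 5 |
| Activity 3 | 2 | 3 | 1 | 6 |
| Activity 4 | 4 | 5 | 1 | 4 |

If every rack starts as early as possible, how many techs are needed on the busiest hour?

Early-start schedule: Activity 1@1, Activity 2@1, Activity 3@1, Activity 4@1.
Load per hour: hour 1: 15, hour 2: 15, hour 3: 12, hour 4: 5, hour 5: 0, hour 6: 0, hour 7: 0.
Peak is 15.

15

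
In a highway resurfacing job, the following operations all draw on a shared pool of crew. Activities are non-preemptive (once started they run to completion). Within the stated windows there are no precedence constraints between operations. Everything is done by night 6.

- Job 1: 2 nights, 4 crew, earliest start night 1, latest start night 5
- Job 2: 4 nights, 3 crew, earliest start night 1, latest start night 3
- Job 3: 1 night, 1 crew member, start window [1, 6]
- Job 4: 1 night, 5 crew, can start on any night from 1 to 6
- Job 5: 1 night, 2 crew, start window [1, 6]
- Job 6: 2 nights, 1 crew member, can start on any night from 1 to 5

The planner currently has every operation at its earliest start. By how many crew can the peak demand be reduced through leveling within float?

9

Early-start peak: n1:16  n2:8  n3:3  n4:3  n5:0  n6:0 ⇒ 16.
Leveled (Job 1@1, Job 2@1, Job 3@3, Job 4@5, Job 5@3, Job 6@3): n1:7  n2:7  n3:7  n4:4  n5:5  n6:0 ⇒ 7.
Reduction 16 − 7 = 9.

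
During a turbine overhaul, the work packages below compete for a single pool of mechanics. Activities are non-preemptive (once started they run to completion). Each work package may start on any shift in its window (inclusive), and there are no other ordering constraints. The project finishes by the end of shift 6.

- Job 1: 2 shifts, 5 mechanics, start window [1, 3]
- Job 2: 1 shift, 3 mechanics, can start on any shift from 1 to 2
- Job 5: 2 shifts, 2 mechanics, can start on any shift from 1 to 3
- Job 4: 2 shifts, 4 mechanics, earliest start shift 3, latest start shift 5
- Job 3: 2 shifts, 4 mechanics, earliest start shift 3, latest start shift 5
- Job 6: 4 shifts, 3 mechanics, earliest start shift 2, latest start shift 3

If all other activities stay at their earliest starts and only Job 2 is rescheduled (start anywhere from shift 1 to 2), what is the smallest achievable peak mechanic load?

11

Job 2@1: s1:10  s2:10  s3:11  s4:11  s5:3  s6:0 → peak 11
Job 2@2: s1:7  s2:13  s3:11  s4:11  s5:3  s6:0 → peak 13
Best is Job 2@1, peak 11.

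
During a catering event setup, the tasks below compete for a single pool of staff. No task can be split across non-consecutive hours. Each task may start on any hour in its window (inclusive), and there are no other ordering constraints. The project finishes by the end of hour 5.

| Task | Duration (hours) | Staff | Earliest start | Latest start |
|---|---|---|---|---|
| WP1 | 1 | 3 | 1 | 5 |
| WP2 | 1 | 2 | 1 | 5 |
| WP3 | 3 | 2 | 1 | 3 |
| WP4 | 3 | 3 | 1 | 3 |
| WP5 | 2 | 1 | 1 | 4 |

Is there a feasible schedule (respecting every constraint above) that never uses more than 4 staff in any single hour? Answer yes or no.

no

Total staffer-hours = 22; over 5 hours the average is 22/5 > 4, so some hour must exceed 4.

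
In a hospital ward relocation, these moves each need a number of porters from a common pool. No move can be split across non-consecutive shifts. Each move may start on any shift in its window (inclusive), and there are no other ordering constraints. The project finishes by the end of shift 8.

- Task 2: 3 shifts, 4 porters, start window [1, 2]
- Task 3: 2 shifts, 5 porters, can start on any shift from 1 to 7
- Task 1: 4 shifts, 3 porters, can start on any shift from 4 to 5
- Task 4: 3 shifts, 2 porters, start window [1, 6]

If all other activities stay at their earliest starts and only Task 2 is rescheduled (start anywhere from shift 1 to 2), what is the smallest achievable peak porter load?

11

Task 2@1: s1:11  s2:11  s3:6  s4:3  s5:3  s6:3  s7:3  s8:0 → peak 11
Task 2@2: s1:7  s2:11  s3:6  s4:7  s5:3  s6:3  s7:3  s8:0 → peak 11
Best is Task 2@1, peak 11.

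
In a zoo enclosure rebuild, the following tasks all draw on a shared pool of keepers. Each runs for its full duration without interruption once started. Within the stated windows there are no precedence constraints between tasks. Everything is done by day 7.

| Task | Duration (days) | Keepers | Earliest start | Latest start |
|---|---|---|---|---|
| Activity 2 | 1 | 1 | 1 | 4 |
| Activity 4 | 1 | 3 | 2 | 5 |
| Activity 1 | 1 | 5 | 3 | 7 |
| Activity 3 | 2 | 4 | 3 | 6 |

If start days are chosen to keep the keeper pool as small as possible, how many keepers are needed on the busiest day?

Early-start (Activity 2@1, Activity 4@2, Activity 1@3, Activity 3@3) gives peak 9: d1:1  d2:3  d3:9  d4:4  d5:0  d6:0  d7:0.
Shift Activity 3→4.
Schedule Activity 2@1, Activity 4@2, Activity 1@3, Activity 3@4: d1:1  d2:3  d3:5  d4:4  d5:4  d6:0  d7:0 — peak 5.

5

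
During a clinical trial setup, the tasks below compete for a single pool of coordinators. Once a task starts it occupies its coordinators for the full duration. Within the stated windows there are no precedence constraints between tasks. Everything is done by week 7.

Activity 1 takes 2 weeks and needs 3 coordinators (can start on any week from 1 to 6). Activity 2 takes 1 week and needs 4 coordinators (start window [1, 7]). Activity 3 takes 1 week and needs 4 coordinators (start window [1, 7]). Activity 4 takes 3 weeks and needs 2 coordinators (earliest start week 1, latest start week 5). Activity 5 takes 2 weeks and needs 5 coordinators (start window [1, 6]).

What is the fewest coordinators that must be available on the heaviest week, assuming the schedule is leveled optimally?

Early-start (Activity 1@1, Activity 2@1, Activity 3@1, Activity 4@1, Activity 5@1) gives peak 18: w1:18  w2:10  w3:2  w4:0  w5:0  w6:0  w7:0.
Shift Activity 2→4, Activity 3→5, Activity 5→6.
Schedule Activity 1@1, Activity 2@4, Activity 3@5, Activity 4@1, Activity 5@6: w1:5  w2:5  w3:2  w4:4  w5:4  w6:5  w7:5 — peak 5.
Total coordinator-weeks = 30 over 7 weeks ⇒ peak ≥ ⌈30/7⌉ = 5, so 5 is optimal.

5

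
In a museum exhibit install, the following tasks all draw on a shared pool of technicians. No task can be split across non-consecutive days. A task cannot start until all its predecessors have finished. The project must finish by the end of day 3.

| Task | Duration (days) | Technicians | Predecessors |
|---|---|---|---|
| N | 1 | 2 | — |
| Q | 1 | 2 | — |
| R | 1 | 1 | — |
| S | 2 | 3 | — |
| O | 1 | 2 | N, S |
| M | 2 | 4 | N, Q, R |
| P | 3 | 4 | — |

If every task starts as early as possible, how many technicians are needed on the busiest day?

Early-start schedule: N@1, Q@1, R@1, S@1, O@3, M@2, P@1.
Load per day: day 1: 12, day 2: 11, day 3: 10.
Peak is 12.

12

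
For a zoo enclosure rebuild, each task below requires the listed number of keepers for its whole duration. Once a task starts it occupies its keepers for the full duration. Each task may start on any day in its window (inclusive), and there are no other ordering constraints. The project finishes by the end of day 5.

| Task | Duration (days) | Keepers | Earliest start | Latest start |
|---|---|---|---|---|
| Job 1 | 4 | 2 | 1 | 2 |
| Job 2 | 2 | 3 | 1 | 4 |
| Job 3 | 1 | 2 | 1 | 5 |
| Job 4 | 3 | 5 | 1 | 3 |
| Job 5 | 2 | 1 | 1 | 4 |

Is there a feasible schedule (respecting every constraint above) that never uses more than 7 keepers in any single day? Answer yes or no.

yes

Schedule Job 1@1, Job 2@1, Job 3@5, Job 4@3, Job 5@1: d1:6  d2:6  d3:7  d4:7  d5:7 — peak 7 ≤ 7.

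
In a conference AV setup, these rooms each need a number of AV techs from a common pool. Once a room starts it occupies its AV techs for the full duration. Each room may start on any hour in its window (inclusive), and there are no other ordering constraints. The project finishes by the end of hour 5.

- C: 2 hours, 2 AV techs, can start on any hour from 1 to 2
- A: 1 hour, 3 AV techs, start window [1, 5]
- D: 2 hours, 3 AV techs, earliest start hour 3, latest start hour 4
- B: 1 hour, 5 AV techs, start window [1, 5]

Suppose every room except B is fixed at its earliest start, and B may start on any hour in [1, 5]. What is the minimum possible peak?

B@1: h1:10  h2:2  h3:3  h4:3  h5:0 → peak 10
B@2: h1:5  h2:7  h3:3  h4:3  h5:0 → peak 7
B@3: h1:5  h2:2  h3:8  h4:3  h5:0 → peak 8
B@4: h1:5  h2:2  h3:3  h4:8  h5:0 → peak 8
B@5: h1:5  h2:2  h3:3  h4:3  h5:5 → peak 5
Best is B@5, peak 5.

5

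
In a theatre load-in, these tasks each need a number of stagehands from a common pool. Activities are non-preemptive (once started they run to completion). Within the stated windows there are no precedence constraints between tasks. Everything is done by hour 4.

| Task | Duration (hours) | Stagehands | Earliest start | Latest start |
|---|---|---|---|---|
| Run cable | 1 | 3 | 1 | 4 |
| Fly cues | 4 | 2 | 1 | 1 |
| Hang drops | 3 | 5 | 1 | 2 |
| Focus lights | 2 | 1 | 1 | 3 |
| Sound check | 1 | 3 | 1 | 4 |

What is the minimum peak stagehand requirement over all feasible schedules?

Early-start (Run cable@1, Fly cues@1, Hang drops@1, Focus lights@1, Sound check@1) gives peak 14: h1:14  h2:8  h3:7  h4:2.
Shift Hang drops→2, Focus lights→2.
Schedule Run cable@1, Fly cues@1, Hang drops@2, Focus lights@2, Sound check@1: h1:8  h2:8  h3:8  h4:7 — peak 8.
Total stagehand-hours = 31 over 4 hours ⇒ peak ≥ ⌈31/4⌉ = 8, so 8 is optimal.

8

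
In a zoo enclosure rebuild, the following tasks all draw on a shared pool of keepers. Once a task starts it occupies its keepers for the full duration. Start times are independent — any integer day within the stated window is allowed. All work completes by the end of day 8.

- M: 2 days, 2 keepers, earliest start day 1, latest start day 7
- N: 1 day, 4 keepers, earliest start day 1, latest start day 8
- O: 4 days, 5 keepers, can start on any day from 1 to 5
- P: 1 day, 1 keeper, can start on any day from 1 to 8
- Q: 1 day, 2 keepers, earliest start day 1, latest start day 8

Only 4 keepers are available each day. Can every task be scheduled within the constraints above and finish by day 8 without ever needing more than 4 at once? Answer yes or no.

The minimum achievable peak is 5; 4 < 5, so no feasible schedule stays within the cap.

no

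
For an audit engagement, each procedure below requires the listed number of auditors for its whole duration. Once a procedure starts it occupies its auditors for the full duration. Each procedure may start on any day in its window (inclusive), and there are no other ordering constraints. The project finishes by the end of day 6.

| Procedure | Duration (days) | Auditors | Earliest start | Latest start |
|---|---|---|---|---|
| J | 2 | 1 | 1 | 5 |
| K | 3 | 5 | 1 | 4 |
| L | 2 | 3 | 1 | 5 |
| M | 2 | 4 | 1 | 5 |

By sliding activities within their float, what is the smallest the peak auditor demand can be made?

7

Early-start (J@1, K@1, L@1, M@1) gives peak 13: d1:13  d2:13  d3:5  d4:0  d5:0  d6:0.
Shift L→4, M→4.
Schedule J@1, K@1, L@4, M@4: d1:6  d2:6  d3:5  d4:7  d5:7  d6:0 — peak 7.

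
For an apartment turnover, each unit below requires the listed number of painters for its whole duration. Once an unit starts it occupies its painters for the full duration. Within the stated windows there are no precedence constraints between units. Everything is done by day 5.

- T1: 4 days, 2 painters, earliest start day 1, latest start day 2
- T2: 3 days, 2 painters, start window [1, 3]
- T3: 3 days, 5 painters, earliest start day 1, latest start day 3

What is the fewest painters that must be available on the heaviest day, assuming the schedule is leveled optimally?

Schedule T1@1, T2@1, T3@1: d1:9  d2:9  d3:9  d4:2  d5:0 — peak 9.
No arrangement of the 18 feasible schedules does better.

9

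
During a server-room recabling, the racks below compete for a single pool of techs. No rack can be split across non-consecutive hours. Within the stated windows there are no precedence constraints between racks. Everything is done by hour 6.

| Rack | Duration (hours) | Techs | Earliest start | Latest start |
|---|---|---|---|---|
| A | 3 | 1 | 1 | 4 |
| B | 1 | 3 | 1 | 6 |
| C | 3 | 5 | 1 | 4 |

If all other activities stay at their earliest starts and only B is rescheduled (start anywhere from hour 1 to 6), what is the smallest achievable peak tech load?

B@1: h1:9  h2:6  h3:6  h4:0  h5:0  h6:0 → peak 9
B@2: h1:6  h2:9  h3:6  h4:0  h5:0  h6:0 → peak 9
B@3: h1:6  h2:6  h3:9  h4:0  h5:0  h6:0 → peak 9
B@4: h1:6  h2:6  h3:6  h4:3  h5:0  h6:0 → peak 6
B@5: h1:6  h2:6  h3:6  h4:0  h5:3  h6:0 → peak 6
B@6: h1:6  h2:6  h3:6  h4:0  h5:0  h6:3 → peak 6
Best is B@4, peak 6.

6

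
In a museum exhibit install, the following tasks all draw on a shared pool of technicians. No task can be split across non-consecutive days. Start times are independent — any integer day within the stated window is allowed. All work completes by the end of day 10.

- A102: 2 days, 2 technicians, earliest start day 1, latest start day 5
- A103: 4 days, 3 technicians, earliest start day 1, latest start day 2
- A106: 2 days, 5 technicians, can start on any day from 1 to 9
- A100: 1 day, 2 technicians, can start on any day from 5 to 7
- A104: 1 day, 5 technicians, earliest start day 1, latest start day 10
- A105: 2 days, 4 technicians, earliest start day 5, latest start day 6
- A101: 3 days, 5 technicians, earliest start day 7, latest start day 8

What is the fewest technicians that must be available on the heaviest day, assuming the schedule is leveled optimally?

Early-start (A102@1, A103@1, A106@1, A100@5, A104@1, A105@5, A101@7) gives peak 15: d1:15  d2:10  d3:3  d4:3  d5:6  d6:4  d7:5  d8:5  d9:5  d10:0.
Shift A106→3, A104→5, A105→6, A101→8.
Schedule A102@1, A103@1, A106@3, A100@5, A104@5, A105@6, A101@8: d1:5  d2:5  d3:8  d4:8  d5:7  d6:4  d7:4  d8:5  d9:5  d10:5 — peak 8.

8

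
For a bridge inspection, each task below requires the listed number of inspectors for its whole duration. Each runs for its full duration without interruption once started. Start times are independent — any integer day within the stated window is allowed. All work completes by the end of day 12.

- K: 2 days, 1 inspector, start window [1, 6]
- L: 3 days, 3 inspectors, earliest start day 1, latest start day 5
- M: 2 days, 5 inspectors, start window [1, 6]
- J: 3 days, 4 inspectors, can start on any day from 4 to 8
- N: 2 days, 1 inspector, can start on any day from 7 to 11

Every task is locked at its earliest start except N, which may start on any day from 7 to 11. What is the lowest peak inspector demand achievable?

9

N@7: d1:9  d2:9  d3:3  d4:4  d5:4  d6:4  d7:1  d8:1  d9:0  d10:0  d11:0  d12:0 → peak 9
N@8: d1:9  d2:9  d3:3  d4:4  d5:4  d6:4  d7:0  d8:1  d9:1  d10:0  d11:0  d12:0 → peak 9
N@9: d1:9  d2:9  d3:3  d4:4  d5:4  d6:4  d7:0  d8:0  d9:1  d10:1  d11:0  d12:0 → peak 9
N@10: d1:9  d2:9  d3:3  d4:4  d5:4  d6:4  d7:0  d8:0  d9:0  d10:1  d11:1  d12:0 → peak 9
N@11: d1:9  d2:9  d3:3  d4:4  d5:4  d6:4  d7:0  d8:0  d9:0  d10:0  d11:1  d12:1 → peak 9
Best is N@7, peak 9.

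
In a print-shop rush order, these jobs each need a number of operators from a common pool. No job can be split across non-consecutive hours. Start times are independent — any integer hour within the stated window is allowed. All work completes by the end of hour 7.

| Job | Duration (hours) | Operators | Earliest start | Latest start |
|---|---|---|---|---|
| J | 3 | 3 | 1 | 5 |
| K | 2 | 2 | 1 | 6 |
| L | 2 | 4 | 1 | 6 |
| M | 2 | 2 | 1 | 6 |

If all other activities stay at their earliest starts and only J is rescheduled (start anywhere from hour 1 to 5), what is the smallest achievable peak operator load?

J@1: h1:11  h2:11  h3:3  h4:0  h5:0  h6:0  h7:0 → peak 11
J@2: h1:8  h2:11  h3:3  h4:3  h5:0  h6:0  h7:0 → peak 11
J@3: h1:8  h2:8  h3:3  h4:3  h5:3  h6:0  h7:0 → peak 8
J@4: h1:8  h2:8  h3:0  h4:3  h5:3  h6:3  h7:0 → peak 8
J@5: h1:8  h2:8  h3:0  h4:0  h5:3  h6:3  h7:3 → peak 8
Best is J@3, peak 8.

8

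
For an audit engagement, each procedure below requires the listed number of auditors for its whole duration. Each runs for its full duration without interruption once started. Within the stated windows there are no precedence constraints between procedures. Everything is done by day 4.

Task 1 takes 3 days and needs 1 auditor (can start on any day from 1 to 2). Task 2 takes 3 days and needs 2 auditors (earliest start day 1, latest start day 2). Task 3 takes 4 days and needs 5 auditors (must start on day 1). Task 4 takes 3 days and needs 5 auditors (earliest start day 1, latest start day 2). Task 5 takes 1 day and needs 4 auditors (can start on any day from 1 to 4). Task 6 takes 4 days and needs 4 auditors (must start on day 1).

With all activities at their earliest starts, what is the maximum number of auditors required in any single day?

21

Early-start schedule: Task 1@1, Task 2@1, Task 3@1, Task 4@1, Task 5@1, Task 6@1.
Load per day: day 1: 21, day 2: 17, day 3: 17, day 4: 9.
Peak is 21.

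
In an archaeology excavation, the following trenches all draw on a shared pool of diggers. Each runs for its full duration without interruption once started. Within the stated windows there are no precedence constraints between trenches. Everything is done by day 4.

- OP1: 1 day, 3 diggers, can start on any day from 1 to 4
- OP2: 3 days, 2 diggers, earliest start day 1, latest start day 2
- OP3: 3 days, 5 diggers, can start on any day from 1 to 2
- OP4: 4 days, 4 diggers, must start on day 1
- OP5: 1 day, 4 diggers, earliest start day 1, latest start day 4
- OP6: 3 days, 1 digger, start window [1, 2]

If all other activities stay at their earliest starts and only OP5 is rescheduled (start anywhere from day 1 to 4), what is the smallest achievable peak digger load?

15

OP5@1: d1:19  d2:12  d3:12  d4:4 → peak 19
OP5@2: d1:15  d2:16  d3:12  d4:4 → peak 16
OP5@3: d1:15  d2:12  d3:16  d4:4 → peak 16
OP5@4: d1:15  d2:12  d3:12  d4:8 → peak 15
Best is OP5@4, peak 15.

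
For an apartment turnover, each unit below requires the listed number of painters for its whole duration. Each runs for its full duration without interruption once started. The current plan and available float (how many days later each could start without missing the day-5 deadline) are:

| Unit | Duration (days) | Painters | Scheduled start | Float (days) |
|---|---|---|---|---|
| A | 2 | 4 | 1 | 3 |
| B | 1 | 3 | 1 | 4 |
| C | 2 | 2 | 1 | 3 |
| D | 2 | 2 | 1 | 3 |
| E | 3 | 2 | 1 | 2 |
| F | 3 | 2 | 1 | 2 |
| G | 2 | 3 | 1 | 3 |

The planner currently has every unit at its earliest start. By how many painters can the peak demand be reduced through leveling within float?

Early-start peak: d1:18  d2:15  d3:4  d4:0  d5:0 ⇒ 18.
Leveled (A@1, B@1, C@2, D@2, E@3, F@3, G@4): d1:7  d2:8  d3:8  d4:7  d5:7 ⇒ 8.
Reduction 18 − 8 = 10.

10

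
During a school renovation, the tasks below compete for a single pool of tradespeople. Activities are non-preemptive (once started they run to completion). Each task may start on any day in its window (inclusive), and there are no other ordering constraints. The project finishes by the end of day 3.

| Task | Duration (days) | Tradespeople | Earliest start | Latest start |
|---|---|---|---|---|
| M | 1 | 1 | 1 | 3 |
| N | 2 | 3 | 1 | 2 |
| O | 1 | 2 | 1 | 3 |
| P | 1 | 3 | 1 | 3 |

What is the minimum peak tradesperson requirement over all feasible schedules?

Early-start (M@1, N@1, O@1, P@1) gives peak 9: d1:9  d2:3  d3:0.
Shift O→2, P→3.
Schedule M@1, N@1, O@2, P@3: d1:4  d2:5  d3:3 — peak 5.

5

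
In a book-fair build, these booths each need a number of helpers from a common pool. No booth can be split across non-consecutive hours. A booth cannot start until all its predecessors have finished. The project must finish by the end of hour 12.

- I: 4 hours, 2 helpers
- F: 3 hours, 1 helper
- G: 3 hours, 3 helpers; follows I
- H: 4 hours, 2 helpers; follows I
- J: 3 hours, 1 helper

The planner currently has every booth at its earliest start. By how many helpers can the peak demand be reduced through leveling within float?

2

Early-start peak: h1:4  h2:4  h3:4  h4:2  h5:5  h6:5  h7:5  h8:2  h9:0  h10:0  h11:0  h12:0 ⇒ 5.
Leveled (I@1, F@1, G@5, H@8, J@8): h1:3  h2:3  h3:3  h4:2  h5:3  h6:3  h7:3  h8:3  h9:3  h10:3  h11:2  h12:0 ⇒ 3.
Reduction 5 − 3 = 2.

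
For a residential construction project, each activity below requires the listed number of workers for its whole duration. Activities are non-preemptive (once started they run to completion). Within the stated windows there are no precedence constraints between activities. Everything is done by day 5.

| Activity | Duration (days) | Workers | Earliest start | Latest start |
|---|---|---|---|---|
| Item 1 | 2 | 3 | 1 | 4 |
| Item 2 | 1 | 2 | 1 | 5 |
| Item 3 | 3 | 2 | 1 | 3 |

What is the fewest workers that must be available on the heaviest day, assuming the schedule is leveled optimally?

Early-start (Item 1@1, Item 2@1, Item 3@1) gives peak 7: d1:7  d2:5  d3:2  d4:0  d5:0.
Shift Item 2→3, Item 3→3.
Schedule Item 1@1, Item 2@3, Item 3@3: d1:3  d2:3  d3:4  d4:2  d5:2 — peak 4.

4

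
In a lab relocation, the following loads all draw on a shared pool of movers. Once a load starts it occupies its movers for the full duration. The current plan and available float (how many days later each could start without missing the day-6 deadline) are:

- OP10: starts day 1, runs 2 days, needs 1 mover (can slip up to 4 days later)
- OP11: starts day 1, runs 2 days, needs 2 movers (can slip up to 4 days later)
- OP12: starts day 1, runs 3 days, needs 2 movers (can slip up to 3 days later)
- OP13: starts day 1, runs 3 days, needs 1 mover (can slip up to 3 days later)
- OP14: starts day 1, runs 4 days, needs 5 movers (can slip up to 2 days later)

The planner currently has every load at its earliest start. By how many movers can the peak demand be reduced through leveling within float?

Early-start peak: d1:11  d2:11  d3:8  d4:5  d5:0  d6:0 ⇒ 11.
Leveled (OP10@1, OP11@1, OP12@1, OP13@4, OP14@3): d1:5  d2:5  d3:7  d4:6  d5:6  d6:6 ⇒ 7.
Reduction 11 − 7 = 4.

4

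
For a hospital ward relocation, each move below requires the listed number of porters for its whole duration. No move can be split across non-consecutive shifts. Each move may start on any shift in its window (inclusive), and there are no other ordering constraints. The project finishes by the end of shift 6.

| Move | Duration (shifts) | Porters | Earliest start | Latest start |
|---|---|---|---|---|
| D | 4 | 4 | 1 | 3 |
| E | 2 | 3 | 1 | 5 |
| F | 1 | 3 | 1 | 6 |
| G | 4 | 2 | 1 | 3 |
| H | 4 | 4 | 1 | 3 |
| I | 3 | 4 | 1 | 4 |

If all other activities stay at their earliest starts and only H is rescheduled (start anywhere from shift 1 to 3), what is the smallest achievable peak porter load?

H@1: s1:20  s2:17  s3:14  s4:10  s5:0  s6:0 → peak 20
H@2: s1:16  s2:17  s3:14  s4:10  s5:4  s6:0 → peak 17
H@3: s1:16  s2:13  s3:14  s4:10  s5:4  s6:4 → peak 16
Best is H@3, peak 16.

16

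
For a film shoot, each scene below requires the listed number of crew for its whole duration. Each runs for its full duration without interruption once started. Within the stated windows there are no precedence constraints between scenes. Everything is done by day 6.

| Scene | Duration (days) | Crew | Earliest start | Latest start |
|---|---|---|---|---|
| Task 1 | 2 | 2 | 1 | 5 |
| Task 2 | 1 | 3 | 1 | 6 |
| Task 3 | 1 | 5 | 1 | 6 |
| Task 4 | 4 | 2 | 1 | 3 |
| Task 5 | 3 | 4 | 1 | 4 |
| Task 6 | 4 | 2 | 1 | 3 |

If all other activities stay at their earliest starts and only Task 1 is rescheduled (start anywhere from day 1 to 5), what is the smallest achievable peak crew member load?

16

Task 1@1: d1:18  d2:10  d3:8  d4:4  d5:0  d6:0 → peak 18
Task 1@2: d1:16  d2:10  d3:10  d4:4  d5:0  d6:0 → peak 16
Task 1@3: d1:16  d2:8  d3:10  d4:6  d5:0  d6:0 → peak 16
Task 1@4: d1:16  d2:8  d3:8  d4:6  d5:2  d6:0 → peak 16
Task 1@5: d1:16  d2:8  d3:8  d4:4  d5:2  d6:2 → peak 16
Best is Task 1@2, peak 16.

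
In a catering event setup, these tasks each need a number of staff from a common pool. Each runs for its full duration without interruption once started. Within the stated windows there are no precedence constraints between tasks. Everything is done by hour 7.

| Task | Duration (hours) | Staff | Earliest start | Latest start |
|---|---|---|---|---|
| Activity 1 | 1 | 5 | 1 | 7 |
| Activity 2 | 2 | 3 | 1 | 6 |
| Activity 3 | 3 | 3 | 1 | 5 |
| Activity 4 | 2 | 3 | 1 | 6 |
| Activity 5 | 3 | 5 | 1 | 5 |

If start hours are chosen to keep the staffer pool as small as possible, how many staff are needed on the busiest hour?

8

Early-start (Activity 1@1, Activity 2@1, Activity 3@1, Activity 4@1, Activity 5@1) gives peak 19: h1:19  h2:14  h3:8  h4:0  h5:0  h6:0  h7:0.
Shift Activity 3→2, Activity 4→3, Activity 5→5.
Schedule Activity 1@1, Activity 2@1, Activity 3@2, Activity 4@3, Activity 5@5: h1:8  h2:6  h3:6  h4:6  h5:5  h6:5  h7:5 — peak 8.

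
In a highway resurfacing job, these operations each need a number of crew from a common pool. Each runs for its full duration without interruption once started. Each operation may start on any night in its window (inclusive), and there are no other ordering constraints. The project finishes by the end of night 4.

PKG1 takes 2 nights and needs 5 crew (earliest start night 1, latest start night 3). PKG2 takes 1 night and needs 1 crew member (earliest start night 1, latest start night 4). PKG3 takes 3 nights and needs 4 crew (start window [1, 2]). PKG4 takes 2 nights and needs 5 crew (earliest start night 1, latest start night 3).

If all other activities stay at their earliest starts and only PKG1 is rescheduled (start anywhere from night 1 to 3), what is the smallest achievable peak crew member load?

10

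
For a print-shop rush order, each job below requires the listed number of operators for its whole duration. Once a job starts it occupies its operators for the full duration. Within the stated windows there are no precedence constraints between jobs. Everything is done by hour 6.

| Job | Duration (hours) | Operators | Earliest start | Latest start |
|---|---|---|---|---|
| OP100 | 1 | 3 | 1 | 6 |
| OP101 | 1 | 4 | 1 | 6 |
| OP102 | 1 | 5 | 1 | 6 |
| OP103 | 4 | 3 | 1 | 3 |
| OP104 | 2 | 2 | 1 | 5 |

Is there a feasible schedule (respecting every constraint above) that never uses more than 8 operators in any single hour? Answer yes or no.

yes

Schedule OP100@1, OP101@5, OP102@6, OP103@1, OP104@2: h1:6  h2:5  h3:5  h4:3  h5:4  h6:5 — peak 6 ≤ 8.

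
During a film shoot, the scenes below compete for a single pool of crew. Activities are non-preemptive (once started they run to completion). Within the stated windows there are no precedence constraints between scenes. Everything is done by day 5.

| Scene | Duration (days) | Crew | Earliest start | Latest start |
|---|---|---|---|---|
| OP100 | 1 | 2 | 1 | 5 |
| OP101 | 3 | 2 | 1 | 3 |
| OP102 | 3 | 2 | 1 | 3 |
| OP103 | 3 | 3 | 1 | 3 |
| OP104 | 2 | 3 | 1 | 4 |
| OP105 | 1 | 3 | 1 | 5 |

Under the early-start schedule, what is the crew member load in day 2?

10

At early start, day 2 has: OP101, OP102, OP103, OP104.
Demand: 2 + 2 + 3 + 3 = 10.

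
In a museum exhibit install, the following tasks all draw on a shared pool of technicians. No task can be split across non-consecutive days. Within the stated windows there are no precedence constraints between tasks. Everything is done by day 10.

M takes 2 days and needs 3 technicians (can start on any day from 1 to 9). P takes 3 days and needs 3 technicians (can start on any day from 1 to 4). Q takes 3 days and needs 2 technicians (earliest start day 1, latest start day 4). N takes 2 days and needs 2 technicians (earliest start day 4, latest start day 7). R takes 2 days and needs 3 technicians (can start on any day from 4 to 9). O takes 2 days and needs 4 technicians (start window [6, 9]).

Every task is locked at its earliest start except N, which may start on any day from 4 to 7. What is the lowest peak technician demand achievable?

8

N@4: d1:8  d2:8  d3:5  d4:5  d5:5  d6:4  d7:4  d8:0  d9:0  d10:0 → peak 8
N@5: d1:8  d2:8  d3:5  d4:3  d5:5  d6:6  d7:4  d8:0  d9:0  d10:0 → peak 8
N@6: d1:8  d2:8  d3:5  d4:3  d5:3  d6:6  d7:6  d8:0  d9:0  d10:0 → peak 8
N@7: d1:8  d2:8  d3:5  d4:3  d5:3  d6:4  d7:6  d8:2  d9:0  d10:0 → peak 8
Best is N@4, peak 8.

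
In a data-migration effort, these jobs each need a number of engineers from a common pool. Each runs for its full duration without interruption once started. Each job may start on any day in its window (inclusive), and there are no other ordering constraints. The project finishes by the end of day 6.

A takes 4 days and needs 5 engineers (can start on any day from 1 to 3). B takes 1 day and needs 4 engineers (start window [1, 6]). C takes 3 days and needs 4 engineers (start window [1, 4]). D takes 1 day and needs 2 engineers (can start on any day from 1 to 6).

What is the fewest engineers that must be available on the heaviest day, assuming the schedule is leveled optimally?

9

Early-start (A@1, B@1, C@1, D@1) gives peak 15: d1:15  d2:9  d3:9  d4:5  d5:0  d6:0.
Shift C→2, D→5.
Schedule A@1, B@1, C@2, D@5: d1:9  d2:9  d3:9  d4:9  d5:2  d6:0 — peak 9.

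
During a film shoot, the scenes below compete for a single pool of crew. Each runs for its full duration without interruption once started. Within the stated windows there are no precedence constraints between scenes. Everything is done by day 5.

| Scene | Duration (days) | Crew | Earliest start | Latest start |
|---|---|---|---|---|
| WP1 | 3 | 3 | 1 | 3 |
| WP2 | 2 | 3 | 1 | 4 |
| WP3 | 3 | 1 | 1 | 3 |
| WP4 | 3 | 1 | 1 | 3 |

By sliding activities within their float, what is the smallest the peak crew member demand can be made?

Early-start (WP1@1, WP2@1, WP3@1, WP4@1) gives peak 8: d1:8  d2:8  d3:5  d4:0  d5:0.
Shift WP2→4.
Schedule WP1@1, WP2@4, WP3@1, WP4@1: d1:5  d2:5  d3:5  d4:3  d5:3 — peak 5.
Total crew member-days = 21 over 5 days ⇒ peak ≥ ⌈21/5⌉ = 5, so 5 is optimal.

5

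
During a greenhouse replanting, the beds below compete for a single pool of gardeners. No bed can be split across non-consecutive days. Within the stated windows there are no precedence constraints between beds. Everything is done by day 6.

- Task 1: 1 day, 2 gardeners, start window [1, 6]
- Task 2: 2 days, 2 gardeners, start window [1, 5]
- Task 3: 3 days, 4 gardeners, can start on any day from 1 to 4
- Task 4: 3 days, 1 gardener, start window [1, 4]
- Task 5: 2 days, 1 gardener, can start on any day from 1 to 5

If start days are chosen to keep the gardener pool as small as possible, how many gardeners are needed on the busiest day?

4

Early-start (Task 1@1, Task 2@1, Task 3@1, Task 4@1, Task 5@1) gives peak 10: d1:10  d2:8  d3:5  d4:0  d5:0  d6:0.
Shift Task 2→2, Task 3→4.
Schedule Task 1@1, Task 2@2, Task 3@4, Task 4@1, Task 5@1: d1:4  d2:4  d3:3  d4:4  d5:4  d6:4 — peak 4.
Total gardener-days = 23 over 6 days ⇒ peak ≥ ⌈23/6⌉ = 4, so 4 is optimal.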